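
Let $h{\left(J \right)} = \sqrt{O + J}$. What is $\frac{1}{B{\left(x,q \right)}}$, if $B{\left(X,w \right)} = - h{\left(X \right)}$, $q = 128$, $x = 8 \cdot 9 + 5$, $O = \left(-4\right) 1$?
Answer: $- \frac{\sqrt{73}}{73} \approx -0.11704$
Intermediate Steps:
$O = -4$
$x = 77$ ($x = 72 + 5 = 77$)
$h{\left(J \right)} = \sqrt{-4 + J}$
$B{\left(X,w \right)} = - \sqrt{-4 + X}$
$\frac{1}{B{\left(x,q \right)}} = \frac{1}{\left(-1\right) \sqrt{-4 + 77}} = \frac{1}{\left(-1\right) \sqrt{73}} = - \frac{\sqrt{73}}{73}$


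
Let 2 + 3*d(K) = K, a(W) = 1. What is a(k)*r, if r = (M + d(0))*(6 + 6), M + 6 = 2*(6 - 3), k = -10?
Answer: -8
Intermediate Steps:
M = 0 (M = -6 + 2*(6 - 3) = -6 + 2*3 = -6 + 6 = 0)
d(K) = -2/3 + K/3
r = -8 (r = (0 + (-2/3 + (1/3)*0))*(6 + 6) = (0 + (-2/3 + 0))*12 = (0 - 2/3)*12 = -2/3*12 = -8)
a(k)*r = 1*(-8) = -8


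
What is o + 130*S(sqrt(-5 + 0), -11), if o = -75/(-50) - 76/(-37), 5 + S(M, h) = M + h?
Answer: -153657/74 + 130*I*sqrt(5) ≈ -2076.4 + 290.69*I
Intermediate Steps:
S(M, h) = -5 + M + h (S(M, h) = -5 + (M + h) = -5 + M + h)
o = 263/74 (o = -75*(-1/50) - 76*(-1/37) = 3/2 + 76/37 = 263/74 ≈ 3.5541)
o + 130*S(sqrt(-5 + 0), -11) = 263/74 + 130*(-5 + sqrt(-5 + 0) - 11) = 263/74 + 130*(-5 + sqrt(-5) - 11) = 263/74 + 130*(-5 + I*sqrt(5) - 11) = 263/74 + 130*(-16 + I*sqrt(5)) = 263/74 + (-2080 + 130*I*sqrt(5)) = -153657/74 + 130*I*sqrt(5)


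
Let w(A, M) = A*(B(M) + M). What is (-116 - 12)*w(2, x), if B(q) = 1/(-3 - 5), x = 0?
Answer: 32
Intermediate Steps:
B(q) = -⅛ (B(q) = 1/(-8) = -⅛)
w(A, M) = A*(-⅛ + M)
(-116 - 12)*w(2, x) = (-116 - 12)*(2*(-⅛ + 0)) = -256*(-1)/8 = -128*(-¼) = 32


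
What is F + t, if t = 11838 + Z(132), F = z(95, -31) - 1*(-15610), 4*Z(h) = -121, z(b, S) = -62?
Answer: 109423/4 ≈ 27356.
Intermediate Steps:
Z(h) = -121/4 (Z(h) = (¼)*(-121) = -121/4)
F = 15548 (F = -62 - 1*(-15610) = -62 + 15610 = 15548)
t = 47231/4 (t = 11838 - 121/4 = 47231/4 ≈ 11808.)
F + t = 15548 + 47231/4 = 109423/4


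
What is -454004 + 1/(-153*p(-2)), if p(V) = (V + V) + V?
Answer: -416775671/918 ≈ -4.5400e+5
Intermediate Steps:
p(V) = 3*V (p(V) = 2*V + V = 3*V)
-454004 + 1/(-153*p(-2)) = -454004 + 1/(-459*(-2)) = -454004 + 1/(-153*(-6)) = -454004 + 1/918 = -416775671/918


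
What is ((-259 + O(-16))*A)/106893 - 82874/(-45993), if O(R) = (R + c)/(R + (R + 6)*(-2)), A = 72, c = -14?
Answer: 295412474/182086287 ≈ 1.6224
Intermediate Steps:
O(R) = (-14 + R)/(-12 - R) (O(R) = (R - 14)/(R + (R + 6)*(-2)) = (-14 + R)/(R + (6 + R)*(-2)) = (-14 + R)/(R + (-12 - 2*R)) = (-14 + R)/(-12 - R))
((-259 + O(-16))*A)/106893 - 82874/(-45993) = ((-259 + (14 - 1*(-16))/(12 - 16))*72)/106893 - 82874/(-45993) = ((-259 + (14 + 16)/(-4))*72)*(1/106893) - 82874*(-1/45993) = ((-259 - 1/4*30)*72)*(1/106893) + 82874/45993 = ((-259 - 15/2)*72)*(1/106893) + 82874/45993 = -533/2*72*(1/106893) + 82874/45993 = -19188*1/106893 + 82874/45993 = -2132/11877 + 82874/45993 = 295412474/182086287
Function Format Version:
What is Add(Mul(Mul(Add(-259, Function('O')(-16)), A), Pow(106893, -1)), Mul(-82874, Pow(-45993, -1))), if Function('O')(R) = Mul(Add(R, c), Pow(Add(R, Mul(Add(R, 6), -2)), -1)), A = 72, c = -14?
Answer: Rational(295412474, 182086287) ≈ 1.6224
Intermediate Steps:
Function('O')(R) = Mul(Pow(Add(-12, Mul(-1, R)), -1), Add(-14, R)) (Function('O')(R) = Mul(Add(R, -14), Pow(Add(R, Mul(Add(R, 6), -2)), -1)) = Mul(Add(-14, R), Pow(Add(R, Mul(Add(6, R), -2)), -1)) = Mul(Add(-14, R), Pow(Add(R, Add(-12, Mul(-2, R))), -1)) = Mul(Add(-14, R), Pow(Add(-12, Mul(-1, R)), -1)) = Mul(Pow(Add(-12, Mul(-1, R)), -1), Add(-14, R)))
Add(Mul(Mul(Add(-259, Function('O')(-16)), A), Pow(106893, -1)), Mul(-82874, Pow(-45993, -1))) = Add(Mul(Mul(Add(-259, Mul(Pow(Add(12, -16), -1), Add(14, Mul(-1, -16)))), 72), Pow(106893, -1)), Mul(-82874, Pow(-45993, -1))) = Add(Mul(Mul(Add(-259, Mul(Pow(-4, -1), Add(14, 16))), 72), Rational(1, 106893)), Mul(-82874, Rational(-1, 45993))) = Add(Mul(Mul(Add(-259, Mul(Rational(-1, 4), 30)), 72), Rational(1, 106893)), Rational(82874, 45993)) = Add(Mul(Mul(Add(-259, Rational(-15, 2)), 72), Rational(1, 106893)), Rational(82874, 45993)) = Add(Mul(Mul(Rational(-533, 2), 72), Rational(1, 106893)), Rational(82874, 45993)) = Add(Mul(-19188, Rational(1, 106893)), Rational(82874, 45993)) = Add(Rational(-2132, 11877), Rational(82874, 45993)) = Rational(295412474, 182086287)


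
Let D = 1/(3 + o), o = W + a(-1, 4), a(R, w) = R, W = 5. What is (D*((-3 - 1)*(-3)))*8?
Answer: 96/7 ≈ 13.714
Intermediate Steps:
o = 4 (o = 5 - 1 = 4)
D = ⅐ (D = 1/(3 + 4) = 1/7 = ⅐ ≈ 0.14286)
(D*((-3 - 1)*(-3)))*8 = (((-3 - 1)*(-3))/7)*8 = ((-4*(-3))/7)*8 = ((⅐)*12)*8 = (12/7)*8 = 96/7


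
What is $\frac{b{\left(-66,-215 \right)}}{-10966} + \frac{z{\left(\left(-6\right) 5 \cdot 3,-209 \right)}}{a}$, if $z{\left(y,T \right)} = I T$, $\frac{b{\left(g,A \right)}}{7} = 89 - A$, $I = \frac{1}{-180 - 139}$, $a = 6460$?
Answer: $- \frac{10485557}{54062380} \approx -0.19395$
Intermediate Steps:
$I = - \frac{1}{319}$ ($I = \frac{1}{-319} = - \frac{1}{319} \approx -0.0031348$)
$b{\left(g,A \right)} = 623 - 7 A$ ($b{\left(g,A \right)} = 7 \left(89 - A\right) = 623 - 7 A$)
$z{\left(y,T \right)} = - \frac{T}{319}$
$\frac{b{\left(-66,-215 \right)}}{-10966} + \frac{z{\left(\left(-6\right) 5 \cdot 3,-209 \right)}}{a} = \frac{623 - -1505}{-10966} + \frac{\left(- \frac{1}{319}\right) \left(-209\right)}{6460} = \left(623 + 1505\right) \left(- \frac{1}{10966}\right) + \frac{19}{29} \cdot \frac{1}{6460} = 2128 \left(- \frac{1}{10966}\right) + \frac{1}{9860} = - \frac{1064}{5483} + \frac{1}{9860} = - \frac{10485557}{54062380}$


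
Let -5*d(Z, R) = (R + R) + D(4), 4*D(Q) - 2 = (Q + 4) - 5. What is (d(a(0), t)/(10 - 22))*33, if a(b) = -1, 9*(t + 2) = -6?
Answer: -539/240 ≈ -2.2458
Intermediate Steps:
t = -8/3 (t = -2 + (1/9)*(-6) = -2 - 2/3 = -8/3 ≈ -2.6667)
D(Q) = 1/4 + Q/4 (D(Q) = 1/2 + ((Q + 4) - 5)/4 = 1/2 + ((4 + Q) - 5)/4 = 1/2 + (-1 + Q)/4 = 1/2 + (-1/4 + Q/4) = 1/4 + Q/4)
d(Z, R) = -1/4 - 2*R/5 (d(Z, R) = -((R + R) + (1/4 + (1/4)*4))/5 = -(2*R + (1/4 + 1))/5 = -(2*R + 5/4)/5 = -(5/4 + 2*R)/5 = -1/4 - 2*R/5)
(d(a(0), t)/(10 - 22))*33 = ((-1/4 - 2/5*(-8/3))/(10 - 22))*33 = ((-1/4 + 16/15)/(-12))*33 = ((49/60)*(-1/12))*33 = -49/720*33 = -539/240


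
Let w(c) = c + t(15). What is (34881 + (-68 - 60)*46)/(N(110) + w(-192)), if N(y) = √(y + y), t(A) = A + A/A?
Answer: -115972/699 - 28993*√55/15378 ≈ -179.89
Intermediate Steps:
t(A) = 1 + A (t(A) = A + 1 = 1 + A)
w(c) = 16 + c (w(c) = c + (1 + 15) = c + 16 = 16 + c)
N(y) = √2*√y (N(y) = √(2*y) = √2*√y)
(34881 + (-68 - 60)*46)/(N(110) + w(-192)) = (34881 + (-68 - 60)*46)/(√2*√110 + (16 - 192)) = (34881 - 128*46)/(2*√55 - 176) = (34881 - 5888)/(-176 + 2*√55) = 28993/(-176 + 2*√55)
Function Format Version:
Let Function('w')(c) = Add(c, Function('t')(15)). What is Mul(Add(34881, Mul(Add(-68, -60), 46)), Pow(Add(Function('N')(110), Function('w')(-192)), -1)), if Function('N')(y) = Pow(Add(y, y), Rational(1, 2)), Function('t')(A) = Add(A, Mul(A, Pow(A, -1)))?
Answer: Add(Rational(-115972, 699), Mul(Rational(-28993, 15378), Pow(55, Rational(1, 2)))) ≈ -179.89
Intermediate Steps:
Function('t')(A) = Add(1, A) (Function('t')(A) = Add(A, 1) = Add(1, A))
Function('w')(c) = Add(16, c) (Function('w')(c) = Add(c, Add(1, 15)) = Add(c, 16) = Add(16, c))
Function('N')(y) = Mul(Pow(2, Rational(1, 2)), Pow(y, Rational(1, 2))) (Function('N')(y) = Pow(Mul(2, y), Rational(1, 2)) = Mul(Pow(2, Rational(1, 2)), Pow(y, Rational(1, 2))))
Mul(Add(34881, Mul(Add(-68, -60), 46)), Pow(Add(Function('N')(110), Function('w')(-192)), -1)) = Mul(Add(34881, Mul(Add(-68, -60), 46)), Pow(Add(Mul(Pow(2, Rational(1, 2)), Pow(110, Rational(1, 2))), Add(16, -192)), -1)) = Mul(Add(34881, Mul(-128, 46)), Pow(Add(Mul(2, Pow(55, Rational(1, 2))), -176), -1)) = Mul(Add(34881, -5888), Pow(Add(-176, Mul(2, Pow(55, Rational(1, 2)))), -1)) = Mul(28993, Pow(Add(-176, Mul(2, Pow(55, Rational(1, 2)))), -1))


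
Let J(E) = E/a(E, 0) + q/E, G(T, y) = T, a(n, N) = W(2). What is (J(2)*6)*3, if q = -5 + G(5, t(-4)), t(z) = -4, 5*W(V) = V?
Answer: 90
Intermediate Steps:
W(V) = V/5
a(n, N) = 2/5 (a(n, N) = (1/5)*2 = 2/5)
q = 0 (q = -5 + 5 = 0)
J(E) = 5*E/2 (J(E) = E/(2/5) + 0/E = E*(5/2) + 0 = 5*E/2 + 0 = 5*E/2)
(J(2)*6)*3 = (((5/2)*2)*6)*3 = (5*6)*3 = 30*3 = 90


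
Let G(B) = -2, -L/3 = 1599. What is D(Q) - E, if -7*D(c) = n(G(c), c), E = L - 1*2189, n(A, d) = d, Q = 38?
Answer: 48864/7 ≈ 6980.6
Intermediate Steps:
L = -4797 (L = -3*1599 = -4797)
E = -6986 (E = -4797 - 1*2189 = -4797 - 2189 = -6986)
D(c) = -c/7
D(Q) - E = -⅐*38 - 1*(-6986) = -38/7 + 6986 = 48864/7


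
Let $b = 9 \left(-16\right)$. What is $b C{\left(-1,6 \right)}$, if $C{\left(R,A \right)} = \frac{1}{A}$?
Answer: $-24$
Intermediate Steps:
$b = -144$
$b C{\left(-1,6 \right)} = - \frac{144}{6} = \left(-144\right) \frac{1}{6} = -24$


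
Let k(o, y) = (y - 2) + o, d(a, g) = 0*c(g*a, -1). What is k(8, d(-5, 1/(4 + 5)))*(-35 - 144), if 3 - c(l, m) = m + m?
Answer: -1074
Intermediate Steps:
c(l, m) = 3 - 2*m (c(l, m) = 3 - (m + m) = 3 - 2*m)
d(a, g) = 0 (d(a, g) = 0*(3 - 2*(-1)) = 0*(3 + 2) = 0*5 = 0)
k(o, y) = -2 + o + y (k(o, y) = (-2 + y) + o = -2 + o + y)
k(8, d(-5, 1/(4 + 5)))*(-35 - 144) = (-2 + 8 + 0)*(-35 - 144) = 6*(-179) = -1074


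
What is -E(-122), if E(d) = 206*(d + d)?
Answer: 50264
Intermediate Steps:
E(d) = 412*d (E(d) = 206*(2*d) = 412*d)
-E(-122) = -412*(-122) = -1*(-50264) = 50264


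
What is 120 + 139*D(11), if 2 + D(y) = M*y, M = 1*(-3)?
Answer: -4745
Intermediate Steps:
M = -3
D(y) = -2 - 3*y
120 + 139*D(11) = 120 + 139*(-2 - 3*11) = 120 + 139*(-2 - 33) = 120 + 139*(-35) = 120 - 4865 = -4745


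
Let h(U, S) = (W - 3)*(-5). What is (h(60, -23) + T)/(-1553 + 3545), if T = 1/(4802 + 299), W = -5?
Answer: 204041/10161192 ≈ 0.020080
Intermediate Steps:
h(U, S) = 40 (h(U, S) = (-5 - 3)*(-5) = -8*(-5) = 40)
T = 1/5101 ≈ 0.00019604
(h(60, -23) + T)/(-1553 + 3545) = (40 + 1/5101)/(-1553 + 3545) = (204041/5101)/1992 = (204041/5101)*(1/1992) = 204041/10161192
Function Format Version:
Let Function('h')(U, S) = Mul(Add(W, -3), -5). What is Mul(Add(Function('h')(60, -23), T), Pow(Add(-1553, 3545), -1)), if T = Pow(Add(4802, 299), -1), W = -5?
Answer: Rational(204041, 10161192) ≈ 0.020080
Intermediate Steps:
Function('h')(U, S) = 40 (Function('h')(U, S) = Mul(Add(-5, -3), -5) = Mul(-8, -5) = 40)
T = Rational(1, 5101) (T = Pow(5101, -1) = Rational(1, 5101) ≈ 0.00019604)
Mul(Add(Function('h')(60, -23), T), Pow(Add(-1553, 3545), -1)) = Mul(Add(40, Rational(1, 5101)), Pow(Add(-1553, 3545), -1)) = Mul(Rational(204041, 5101), Pow(1992, -1)) = Mul(Rational(204041, 5101), Rational(1, 1992)) = Rational(204041, 10161192)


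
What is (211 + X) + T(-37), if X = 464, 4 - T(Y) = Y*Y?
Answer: -690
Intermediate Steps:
T(Y) = 4 - Y**2 (T(Y) = 4 - Y*Y = 4 - Y**2)
(211 + X) + T(-37) = (211 + 464) + (4 - 1*(-37)**2) = 675 + (4 - 1*1369) = 675 + (4 - 1369) = 675 - 1365 = -690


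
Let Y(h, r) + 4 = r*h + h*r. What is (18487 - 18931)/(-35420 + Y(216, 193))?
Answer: -1/108 ≈ -0.0092593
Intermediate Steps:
Y(h, r) = -4 + 2*h*r (Y(h, r) = -4 + (r*h + h*r) = -4 + (h*r + h*r) = -4 + 2*h*r)
(18487 - 18931)/(-35420 + Y(216, 193)) = (18487 - 18931)/(-35420 + (-4 + 2*216*193)) = -444/(-35420 + (-4 + 83376)) = -444/(-35420 + 83372) = -444/47952 = -444*1/47952 = -1/108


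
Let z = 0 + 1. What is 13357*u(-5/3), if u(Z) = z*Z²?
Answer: 333925/9 ≈ 37103.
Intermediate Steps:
z = 1
u(Z) = Z² (u(Z) = 1*Z² = Z²)
13357*u(-5/3) = 13357*(-5/3)² = 13357*(25/9) = 333925/9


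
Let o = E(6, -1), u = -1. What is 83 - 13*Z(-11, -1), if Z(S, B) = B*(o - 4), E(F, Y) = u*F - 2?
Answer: -73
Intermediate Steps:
E(F, Y) = -2 - F (E(F, Y) = -F - 2 = -2 - F)
o = -8 (o = -2 - 1*6 = -2 - 6 = -8)
Z(S, B) = -12*B (Z(S, B) = B*(-8 - 4) = B*(-12) = -12*B)
83 - 13*Z(-11, -1) = 83 - (-156)*(-1) = 83 - 13*12 = 83 - 156 = -73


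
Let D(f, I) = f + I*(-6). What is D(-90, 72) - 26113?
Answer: -26635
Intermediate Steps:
D(f, I) = f - 6*I
D(-90, 72) - 26113 = (-90 - 6*72) - 26113 = (-90 - 432) - 26113 = -522 - 26113 = -26635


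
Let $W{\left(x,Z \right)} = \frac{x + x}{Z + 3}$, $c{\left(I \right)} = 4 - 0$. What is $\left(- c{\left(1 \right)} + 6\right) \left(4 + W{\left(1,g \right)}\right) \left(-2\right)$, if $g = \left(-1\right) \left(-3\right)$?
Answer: $- \frac{52}{3} \approx -17.333$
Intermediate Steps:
$g = 3$
$c{\left(I \right)} = 4$ ($c{\left(I \right)} = 4 + 0 = 4$)
$W{\left(x,Z \right)} = \frac{2 x}{3 + Z}$
$\left(- c{\left(1 \right)} + 6\right) \left(4 + W{\left(1,g \right)}\right) \left(-2\right) = \left(\left(-1\right) 4 + 6\right) \left(4 + 2 \cdot 1 \frac{1}{3 + 3}\right) \left(-2\right) = \left(-4 + 6\right) \left(4 + 2 \cdot 1 \cdot \frac{1}{6}\right) \left(-2\right) = 2 \left(4 + 2 \cdot 1 \cdot \frac{1}{6}\right) \left(-2\right) = 2 \left(4 + \frac{1}{3}\right) \left(-2\right) = 2 \cdot \frac{13}{3} \left(-2\right) = 2 \left(- \frac{26}{3}\right) = - \frac{52}{3}$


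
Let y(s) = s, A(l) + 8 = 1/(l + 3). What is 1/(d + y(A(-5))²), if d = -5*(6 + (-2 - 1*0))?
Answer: 4/209 ≈ 0.019139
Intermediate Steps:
A(l) = -8 + 1/(3 + l) (A(l) = -8 + 1/(l + 3) = -8 + 1/(3 + l))
d = -20 (d = -5*(6 + (-2 + 0)) = -5*(6 - 2) = -5*4 = -20)
1/(d + y(A(-5))²) = 1/(-20 + ((-23 - 8*(-5))/(3 - 5))²) = 1/(-20 + ((-23 + 40)/(-2))²) = 1/(-20 + (-½*17)²) = 1/(-20 + (-17/2)²) = 1/(-20 + 289/4) = 1/(209/4) = 4/209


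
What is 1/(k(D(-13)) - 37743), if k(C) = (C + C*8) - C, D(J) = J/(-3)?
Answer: -3/113125 ≈ -2.6519e-5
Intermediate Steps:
D(J) = -J/3 (D(J) = J*(-⅓) = -J/3)
k(C) = 8*C (k(C) = (C + 8*C) - C = 9*C - C = 8*C)
1/(k(D(-13)) - 37743) = 1/(8*(-⅓*(-13)) - 37743) = 1/(8*(13/3) - 37743) = 1/(104/3 - 37743) = 1/(-113125/3) = -3/113125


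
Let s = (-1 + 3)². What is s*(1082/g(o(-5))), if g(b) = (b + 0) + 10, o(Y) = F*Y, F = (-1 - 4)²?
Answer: -4328/115 ≈ -37.635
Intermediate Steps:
F = 25 (F = (-5)² = 25)
s = 4 (s = 2² = 4)
o(Y) = 25*Y
g(b) = 10 + b (g(b) = b + 10 = 10 + b)
s*(1082/g(o(-5))) = 4*(1082/(10 + 25*(-5))) = 4*(1082/(10 - 125)) = 4*(1082/(-115)) = 4*(1082*(-1/115)) = 4*(-1082/115) = -4328/115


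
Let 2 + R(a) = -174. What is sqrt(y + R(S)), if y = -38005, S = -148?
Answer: I*sqrt(38181) ≈ 195.4*I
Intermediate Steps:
R(a) = -176 (R(a) = -2 - 174 = -176)
sqrt(y + R(S)) = sqrt(-38005 - 176) = sqrt(-38181) = I*sqrt(38181)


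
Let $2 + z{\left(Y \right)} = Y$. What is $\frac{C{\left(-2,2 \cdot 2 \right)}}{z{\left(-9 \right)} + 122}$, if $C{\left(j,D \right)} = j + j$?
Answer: $- \frac{4}{111} \approx -0.036036$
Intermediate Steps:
$z{\left(Y \right)} = -2 + Y$
$C{\left(j,D \right)} = 2 j$
$\frac{C{\left(-2,2 \cdot 2 \right)}}{z{\left(-9 \right)} + 122} = \frac{2 \left(-2\right)}{\left(-2 - 9\right) + 122} = - \frac{4}{-11 + 122} = - \frac{4}{111}$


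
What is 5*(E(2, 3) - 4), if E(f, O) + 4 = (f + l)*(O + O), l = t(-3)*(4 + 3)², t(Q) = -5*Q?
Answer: 22070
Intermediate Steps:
l = 735 (l = (-5*(-3))*(4 + 3)² = 15*7² = 15*49 = 735)
E(f, O) = -4 + 2*O*(735 + f) (E(f, O) = -4 + (f + 735)*(O + O) = -4 + (735 + f)*(2*O) = -4 + 2*O*(735 + f))
5*(E(2, 3) - 4) = 5*((-4 + 1470*3 + 2*3*2) - 4) = 5*((-4 + 4410 + 12) - 4) = 5*(4418 - 4) = 5*4414 = 22070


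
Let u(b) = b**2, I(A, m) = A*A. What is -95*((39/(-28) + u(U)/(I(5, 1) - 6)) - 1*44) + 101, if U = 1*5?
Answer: 120073/28 ≈ 4288.3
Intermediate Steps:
I(A, m) = A**2
U = 5
-95*((39/(-28) + u(U)/(I(5, 1) - 6)) - 1*44) + 101 = -95*((39/(-28) + 5**2/(5**2 - 6)) - 1*44) + 101 = -95*((39*(-1/28) + 25/(25 - 6)) - 44) + 101 = -95*((-39/28 + 25/19) - 44) + 101 = -95*(-41/532 - 44) + 101 = -95*(-23449/532) + 101 = 117245/28 + 101 = 120073/28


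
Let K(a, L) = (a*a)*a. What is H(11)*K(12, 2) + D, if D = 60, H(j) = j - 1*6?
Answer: 8700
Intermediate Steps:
H(j) = -6 + j (H(j) = j - 6 = -6 + j)
K(a, L) = a**3 (K(a, L) = a**2*a = a**3)
H(11)*K(12, 2) + D = (-6 + 11)*12**3 + 60 = 5*1728 + 60 = 8640 + 60 = 8700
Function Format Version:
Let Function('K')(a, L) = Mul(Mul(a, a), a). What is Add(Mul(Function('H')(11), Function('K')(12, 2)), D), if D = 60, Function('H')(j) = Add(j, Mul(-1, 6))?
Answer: 8700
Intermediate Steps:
Function('H')(j) = Add(-6, j) (Function('H')(j) = Add(j, -6) = Add(-6, j))
Function('K')(a, L) = Pow(a, 3) (Function('K')(a, L) = Mul(Pow(a, 2), a) = Pow(a, 3))
Add(Mul(Function('H')(11), Function('K')(12, 2)), D) = Add(Mul(Add(-6, 11), Pow(12, 3)), 60) = Add(Mul(5, 1728), 60) = Add(8640, 60) = 8700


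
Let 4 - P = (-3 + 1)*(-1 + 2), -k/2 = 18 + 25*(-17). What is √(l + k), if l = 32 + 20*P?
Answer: √966 ≈ 31.081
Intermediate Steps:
k = 814 (k = -2*(18 + 25*(-17)) = -2*(18 - 425) = -2*(-407) = 814)
P = 6 (P = 4 - (-3 + 1)*(-1 + 2) = 4 - (-2) = 4 - 1*(-2) = 4 + 2 = 6)
l = 152 (l = 32 + 20*6 = 32 + 120 = 152)
√(l + k) = √(152 + 814) = √966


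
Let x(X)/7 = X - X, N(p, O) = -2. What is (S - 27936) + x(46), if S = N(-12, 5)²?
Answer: -27932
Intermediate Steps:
x(X) = 0 (x(X) = 7*(X - X) = 7*0 = 0)
S = 4 (S = (-2)² = 4)
(S - 27936) + x(46) = (4 - 27936) + 0 = -27932 + 0 = -27932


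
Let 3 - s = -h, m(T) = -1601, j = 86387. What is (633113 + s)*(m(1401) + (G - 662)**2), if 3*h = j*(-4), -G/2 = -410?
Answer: 36301429400/3 ≈ 1.2100e+10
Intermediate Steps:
G = 820 (G = -2*(-410) = 820)
h = -345548/3 (h = (86387*(-4))/3 = (1/3)*(-345548) = -345548/3 ≈ -1.1518e+5)
s = -345539/3 (s = 3 - (-1)*(-345548)/3 = 3 - 1*345548/3 = 3 - 345548/3 = -345539/3 ≈ -1.1518e+5)
(633113 + s)*(m(1401) + (G - 662)**2) = (633113 - 345539/3)*(-1601 + (820 - 662)**2) = 1553800*(-1601 + 158**2)/3 = 1553800*(-1601 + 24964)/3 = (1553800/3)*23363 = 36301429400/3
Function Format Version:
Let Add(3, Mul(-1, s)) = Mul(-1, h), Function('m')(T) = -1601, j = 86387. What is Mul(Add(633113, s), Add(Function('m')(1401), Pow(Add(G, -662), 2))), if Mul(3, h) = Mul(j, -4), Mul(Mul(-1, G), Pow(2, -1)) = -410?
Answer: Rational(36301429400, 3) ≈ 1.2100e+10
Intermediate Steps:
G = 820 (G = Mul(-2, -410) = 820)
h = Rational(-345548, 3) (h = Mul(Rational(1, 3), Mul(86387, -4)) = Mul(Rational(1, 3), -345548) = Rational(-345548, 3) ≈ -1.1518e+5)
s = Rational(-345539, 3) (s = Add(3, Mul(-1, Mul(-1, Rational(-345548, 3)))) = Add(3, Mul(-1, Rational(345548, 3))) = Add(3, Rational(-345548, 3)) = Rational(-345539, 3) ≈ -1.1518e+5)
Mul(Add(633113, s), Add(Function('m')(1401), Pow(Add(G, -662), 2))) = Mul(Add(633113, Rational(-345539, 3)), Add(-1601, Pow(Add(820, -662), 2))) = Mul(Rational(1553800, 3), Add(-1601, Pow(158, 2))) = Mul(Rational(1553800, 3), Add(-1601, 24964)) = Mul(Rational(1553800, 3), 23363) = Rational(36301429400, 3)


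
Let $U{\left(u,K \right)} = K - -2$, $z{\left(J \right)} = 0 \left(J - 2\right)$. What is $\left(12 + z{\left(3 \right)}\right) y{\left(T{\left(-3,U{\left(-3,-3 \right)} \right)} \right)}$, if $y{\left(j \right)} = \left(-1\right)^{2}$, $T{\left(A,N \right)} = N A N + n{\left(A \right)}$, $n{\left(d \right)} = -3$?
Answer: $12$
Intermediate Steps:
$z{\left(J \right)} = 0$ ($z{\left(J \right)} = 0 \left(-2 + J\right) = 0$)
$U{\left(u,K \right)} = 2 + K$ ($U{\left(u,K \right)} = K + 2 = 2 + K$)
$T{\left(A,N \right)} = -3 + A N^{2}$ ($T{\left(A,N \right)} = N A N - 3 = A N N - 3 = A N^{2} - 3 = -3 + A N^{2}$)
$y{\left(j \right)} = 1$
$\left(12 + z{\left(3 \right)}\right) y{\left(T{\left(-3,U{\left(-3,-3 \right)} \right)} \right)} = \left(12 + 0\right) 1 = 12 \cdot 1 = 12$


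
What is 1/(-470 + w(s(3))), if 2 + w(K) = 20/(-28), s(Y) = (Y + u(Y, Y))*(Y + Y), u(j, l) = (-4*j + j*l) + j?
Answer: -7/3309 ≈ -0.0021154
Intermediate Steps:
u(j, l) = -3*j + j*l
s(Y) = 2*Y*(Y + Y*(-3 + Y)) (s(Y) = (Y + Y*(-3 + Y))*(Y + Y) = (Y + Y*(-3 + Y))*(2*Y) = 2*Y*(Y + Y*(-3 + Y)))
w(K) = -19/7 (w(K) = -2 + 20/(-28) = -2 + 20*(-1/28) = -2 - 5/7 = -19/7)
1/(-470 + w(s(3))) = 1/(-470 - 19/7) = 1/(-3309/7) = -7/3309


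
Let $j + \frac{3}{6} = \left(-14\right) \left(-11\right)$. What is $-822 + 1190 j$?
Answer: $181843$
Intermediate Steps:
$j = \frac{307}{2}$ ($j = - \frac{1}{2} - -154 = - \frac{1}{2} + 154 = \frac{307}{2} \approx 153.5$)
$-822 + 1190 j = -822 + 1190 \cdot \frac{307}{2} = -822 + 182665 = 181843$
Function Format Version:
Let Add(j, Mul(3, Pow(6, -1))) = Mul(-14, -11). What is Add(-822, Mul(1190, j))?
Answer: 181843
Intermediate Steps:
j = Rational(307, 2) (j = Add(Rational(-1, 2), Mul(-14, -11)) = Add(Rational(-1, 2), 154) = Rational(307, 2) ≈ 153.50)
Add(-822, Mul(1190, j)) = Add(-822, Mul(1190, Rational(307, 2))) = Add(-822, 182665) = 181843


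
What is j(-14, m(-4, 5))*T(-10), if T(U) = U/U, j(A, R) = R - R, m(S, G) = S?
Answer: 0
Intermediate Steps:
j(A, R) = 0
T(U) = 1
j(-14, m(-4, 5))*T(-10) = 0*1 = 0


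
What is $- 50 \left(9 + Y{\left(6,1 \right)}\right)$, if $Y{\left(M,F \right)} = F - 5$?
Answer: $-250$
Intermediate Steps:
$Y{\left(M,F \right)} = -5 + F$
$- 50 \left(9 + Y{\left(6,1 \right)}\right) = - 50 \left(9 + \left(-5 + 1\right)\right) = - 50 \left(9 - 4\right) = \left(-50\right) 5 = -250$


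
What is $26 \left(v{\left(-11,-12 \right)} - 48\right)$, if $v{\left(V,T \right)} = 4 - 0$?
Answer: $-1144$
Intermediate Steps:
$v{\left(V,T \right)} = 4$ ($v{\left(V,T \right)} = 4 + 0 = 4$)
$26 \left(v{\left(-11,-12 \right)} - 48\right) = 26 \left(4 - 48\right) = 26 \left(-44\right) = -1144$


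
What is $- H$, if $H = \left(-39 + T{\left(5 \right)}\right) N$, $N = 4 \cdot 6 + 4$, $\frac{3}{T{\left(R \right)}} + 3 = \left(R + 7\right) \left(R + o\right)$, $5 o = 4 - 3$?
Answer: $\frac{107968}{99} \approx 1090.6$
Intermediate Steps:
$o = \frac{1}{5}$ ($o = \frac{4 - 3}{5} = \frac{1}{5} \cdot 1 = \frac{1}{5} \approx 0.2$)
$T{\left(R \right)} = \frac{3}{-3 + \left(7 + R\right) \left(\frac{1}{5} + R\right)}$ ($T{\left(R \right)} = \frac{3}{-3 + \left(R + 7\right) \left(R + \frac{1}{5}\right)} = \frac{3}{-3 + \left(7 + R\right) \left(\frac{1}{5} + R\right)}$)
$N = 28$ ($N = 24 + 4 = 28$)
$H = - \frac{107968}{99}$ ($H = \left(-39 + \frac{15}{-8 + 5 \cdot 5^{2} + 36 \cdot 5}\right) 28 = \left(-39 + \frac{15}{-8 + 5 \cdot 25 + 180}\right) 28 = \left(-39 + \frac{15}{-8 + 125 + 180}\right) 28 = \left(-39 + \frac{15}{297}\right) 28 = \left(-39 + 15 \cdot \frac{1}{297}\right) 28 = \left(-39 + \frac{5}{99}\right) 28 = \left(- \frac{3856}{99}\right) 28 = - \frac{107968}{99} \approx -1090.6$)
$- H = \left(-1\right) \left(- \frac{107968}{99}\right) = \frac{107968}{99}$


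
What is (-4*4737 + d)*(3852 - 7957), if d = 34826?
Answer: -65179190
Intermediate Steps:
(-4*4737 + d)*(3852 - 7957) = (-4*4737 + 34826)*(3852 - 7957) = (-18948 + 34826)*(-4105) = 15878*(-4105) = -65179190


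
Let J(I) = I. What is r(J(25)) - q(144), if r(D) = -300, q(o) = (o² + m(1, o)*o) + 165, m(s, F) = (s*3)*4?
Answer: -22929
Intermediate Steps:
m(s, F) = 12*s (m(s, F) = (3*s)*4 = 12*s)
q(o) = 165 + o² + 12*o (q(o) = (o² + (12*1)*o) + 165 = (o² + 12*o) + 165 = 165 + o² + 12*o)
r(J(25)) - q(144) = -300 - (165 + 144² + 12*144) = -300 - (165 + 20736 + 1728) = -300 - 1*22629 = -300 - 22629 = -22929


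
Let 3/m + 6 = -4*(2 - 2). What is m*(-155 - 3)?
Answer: 79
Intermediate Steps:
m = -½ (m = 3/(-6 - 4*(2 - 2)) = 3/(-6 - 4*0) = 3/(-6 + 0) = 3/(-6) = 3*(-⅙) = -½ ≈ -0.50000)
m*(-155 - 3) = -(-155 - 3)/2 = -½*(-158) = 79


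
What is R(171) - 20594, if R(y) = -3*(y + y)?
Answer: -21620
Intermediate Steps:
R(y) = -6*y
R(171) - 20594 = -6*171 - 20594 = -1026 - 20594 = -21620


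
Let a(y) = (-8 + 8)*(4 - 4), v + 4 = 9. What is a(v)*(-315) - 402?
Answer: -402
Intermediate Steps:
v = 5 (v = -4 + 9 = 5)
a(y) = 0 (a(y) = 0*0 = 0)
a(v)*(-315) - 402 = 0*(-315) - 402 = 0 - 402 = -402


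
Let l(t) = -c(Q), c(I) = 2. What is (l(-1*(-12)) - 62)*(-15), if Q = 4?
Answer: 960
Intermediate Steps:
l(t) = -2 (l(t) = -1*2 = -2)
(l(-1*(-12)) - 62)*(-15) = (-2 - 62)*(-15) = -64*(-15) = 960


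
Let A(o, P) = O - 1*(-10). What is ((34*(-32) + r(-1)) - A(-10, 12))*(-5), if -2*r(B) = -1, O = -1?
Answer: 10965/2 ≈ 5482.5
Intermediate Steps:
A(o, P) = 9 (A(o, P) = -1 - 1*(-10) = -1 + 10 = 9)
r(B) = ½ (r(B) = -½*(-1) = ½)
((34*(-32) + r(-1)) - A(-10, 12))*(-5) = ((34*(-32) + ½) - 1*9)*(-5) = ((-1088 + ½) - 9)*(-5) = (-2175/2 - 9)*(-5) = -2193/2*(-5) = 10965/2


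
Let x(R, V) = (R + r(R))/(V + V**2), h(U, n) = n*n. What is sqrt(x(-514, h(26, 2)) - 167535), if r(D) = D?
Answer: 2*I*sqrt(1047415)/5 ≈ 409.37*I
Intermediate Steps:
h(U, n) = n**2
x(R, V) = 2*R/(V + V**2) (x(R, V) = (R + R)/(V + V**2) = (2*R)/(V + V**2) = 2*R/(V + V**2))
sqrt(x(-514, h(26, 2)) - 167535) = sqrt(2*(-514)/(2**2*(1 + 2**2)) - 167535) = sqrt(2*(-514)/(4*(1 + 4)) - 167535) = sqrt(2*(-514)*(1/4)/5 - 167535) = sqrt(2*(-514)*(1/4)*(1/5) - 167535) = sqrt(-257/5 - 167535) = sqrt(-837932/5) = 2*I*sqrt(1047415)/5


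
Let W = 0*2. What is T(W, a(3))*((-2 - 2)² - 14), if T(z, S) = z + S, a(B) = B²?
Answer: 18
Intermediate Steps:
W = 0
T(z, S) = S + z
T(W, a(3))*((-2 - 2)² - 14) = (3² + 0)*((-2 - 2)² - 14) = (9 + 0)*((-4)² - 14) = 9*(16 - 14) = 9*2 = 18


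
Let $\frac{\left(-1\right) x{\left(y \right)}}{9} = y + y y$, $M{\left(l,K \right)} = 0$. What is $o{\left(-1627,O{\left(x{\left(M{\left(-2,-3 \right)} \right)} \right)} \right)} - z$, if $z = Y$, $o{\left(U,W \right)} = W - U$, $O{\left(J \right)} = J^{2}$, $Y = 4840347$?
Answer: $-4838720$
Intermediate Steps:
$x{\left(y \right)} = - 9 y - 9 y^{2}$ ($x{\left(y \right)} = - 9 \left(y + y y\right) = - 9 \left(y + y^{2}\right) = - 9 y - 9 y^{2}$)
$z = 4840347$
$o{\left(-1627,O{\left(x{\left(M{\left(-2,-3 \right)} \right)} \right)} \right)} - z = \left(\left(\left(-9\right) 0 \left(1 + 0\right)\right)^{2} - -1627\right) - 4840347 = \left(\left(\left(-9\right) 0 \cdot 1\right)^{2} + 1627\right) - 4840347 = \left(0^{2} + 1627\right) - 4840347 = \left(0 + 1627\right) - 4840347 = 1627 - 4840347 = -4838720$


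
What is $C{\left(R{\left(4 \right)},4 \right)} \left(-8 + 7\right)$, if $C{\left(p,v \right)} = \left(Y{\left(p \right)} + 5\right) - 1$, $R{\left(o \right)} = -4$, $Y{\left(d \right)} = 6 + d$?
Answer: $-6$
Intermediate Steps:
$C{\left(p,v \right)} = 10 + p$ ($C{\left(p,v \right)} = \left(\left(6 + p\right) + 5\right) - 1 = \left(11 + p\right) - 1 = 10 + p$)
$C{\left(R{\left(4 \right)},4 \right)} \left(-8 + 7\right) = \left(10 - 4\right) \left(-8 + 7\right) = 6 \left(-1\right) = -6$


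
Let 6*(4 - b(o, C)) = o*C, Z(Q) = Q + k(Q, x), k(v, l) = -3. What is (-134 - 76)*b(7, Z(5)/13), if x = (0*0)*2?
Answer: -10430/13 ≈ -802.31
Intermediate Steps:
x = 0 (x = 0*2 = 0)
Z(Q) = -3 + Q (Z(Q) = Q - 3 = -3 + Q)
b(o, C) = 4 - C*o/6 (b(o, C) = 4 - o*C/6 = 4 - C*o/6)
(-134 - 76)*b(7, Z(5)/13) = (-134 - 76)*(4 - 1/6*(-3 + 5)/13*7) = -210*(4 - 1/6*2*(1/13)*7) = -210*(4 - 1/6*2/13*7) = -210*(4 - 7/39) = -210*149/39 = -10430/13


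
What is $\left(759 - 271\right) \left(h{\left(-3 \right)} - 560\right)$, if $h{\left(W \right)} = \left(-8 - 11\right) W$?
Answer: $-245464$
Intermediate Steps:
$h{\left(W \right)} = - 19 W$
$\left(759 - 271\right) \left(h{\left(-3 \right)} - 560\right) = \left(759 - 271\right) \left(\left(-19\right) \left(-3\right) - 560\right) = 488 \left(57 - 560\right) = 488 \left(-503\right) = -245464$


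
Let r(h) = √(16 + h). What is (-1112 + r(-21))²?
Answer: (1112 - I*√5)² ≈ 1.2365e+6 - 4973.0*I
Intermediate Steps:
(-1112 + r(-21))² = (-1112 + √(16 - 21))² = (-1112 + √(-5))² = (-1112 + I*√5)²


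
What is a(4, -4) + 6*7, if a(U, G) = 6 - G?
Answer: 52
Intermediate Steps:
a(4, -4) + 6*7 = (6 - 1*(-4)) + 6*7 = (6 + 4) + 42 = 10 + 42 = 52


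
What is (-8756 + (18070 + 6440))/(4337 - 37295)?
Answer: -7877/16479 ≈ -0.47800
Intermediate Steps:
(-8756 + (18070 + 6440))/(4337 - 37295) = (-8756 + 24510)/(-32958) = 15754*(-1/32958) = -7877/16479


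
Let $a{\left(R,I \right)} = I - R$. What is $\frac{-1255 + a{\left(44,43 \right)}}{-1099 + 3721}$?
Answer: $- \frac{628}{1311} \approx -0.47902$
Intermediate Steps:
$\frac{-1255 + a{\left(44,43 \right)}}{-1099 + 3721} = \frac{-1255 + \left(43 - 44\right)}{-1099 + 3721} = \frac{-1255 + \left(43 - 44\right)}{2622} = \left(-1255 - 1\right) \frac{1}{2622} = \left(-1256\right) \frac{1}{2622} = - \frac{628}{1311}$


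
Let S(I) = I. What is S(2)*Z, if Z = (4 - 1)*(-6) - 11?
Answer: -58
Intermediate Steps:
Z = -29 (Z = 3*(-6) - 11 = -18 - 11 = -29)
S(2)*Z = 2*(-29) = -58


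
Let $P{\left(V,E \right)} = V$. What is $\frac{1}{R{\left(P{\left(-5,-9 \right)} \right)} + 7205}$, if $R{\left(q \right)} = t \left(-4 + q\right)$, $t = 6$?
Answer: $\frac{1}{7151} \approx 0.00013984$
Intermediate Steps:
$R{\left(q \right)} = -24 + 6 q$ ($R{\left(q \right)} = 6 \left(-4 + q\right) = -24 + 6 q$)
$\frac{1}{R{\left(P{\left(-5,-9 \right)} \right)} + 7205} = \frac{1}{\left(-24 + 6 \left(-5\right)\right) + 7205} = \frac{1}{\left(-24 - 30\right) + 7205} = \frac{1}{-54 + 7205} = \frac{1}{7151}$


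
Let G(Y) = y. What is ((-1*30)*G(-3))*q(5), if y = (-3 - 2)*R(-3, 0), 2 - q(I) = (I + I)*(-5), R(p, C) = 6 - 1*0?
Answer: 46800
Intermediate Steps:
R(p, C) = 6 (R(p, C) = 6 + 0 = 6)
q(I) = 2 + 10*I (q(I) = 2 - (I + I)*(-5) = 2 - 2*I*(-5) = 2 - (-10)*I = 2 + 10*I)
y = -30 (y = (-3 - 2)*6 = -5*6 = -30)
G(Y) = -30
((-1*30)*G(-3))*q(5) = (-1*30*(-30))*(2 + 10*5) = (-30*(-30))*(2 + 50) = 900*52 = 46800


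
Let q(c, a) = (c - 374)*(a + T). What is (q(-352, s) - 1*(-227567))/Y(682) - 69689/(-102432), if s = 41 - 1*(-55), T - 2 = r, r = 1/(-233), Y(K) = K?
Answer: 15472507565/67260576 ≈ 230.04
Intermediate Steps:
r = -1/233 ≈ -0.0042918
T = 465/233 (T = 2 - 1/233 = 465/233 ≈ 1.9957)
s = 96 (s = 41 + 55 = 96)
q(c, a) = (-374 + c)*(465/233 + a) (q(c, a) = (c - 374)*(a + 465/233) = (-374 + c)*(465/233 + a))
(q(-352, s) - 1*(-227567))/Y(682) - 69689/(-102432) = ((-173910/233 - 374*96 + (465/233)*(-352) + 96*(-352)) - 1*(-227567))/682 - 69689/(-102432) = ((-173910/233 - 35904 - 163680/233 - 33792) + 227567)*(1/682) - 69689*(-1/102432) = (-16576758/233 + 227567)*(1/682) + 69689/102432 = (36446353/233)*(1/682) + 69689/102432 = 36446353/158906 + 69689/102432 = 15472507565/67260576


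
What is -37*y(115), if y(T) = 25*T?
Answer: -106375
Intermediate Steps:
-37*y(115) = -925*115 = -37*2875 = -106375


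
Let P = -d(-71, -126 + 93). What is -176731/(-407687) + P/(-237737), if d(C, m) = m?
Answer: 42002044076/96922284319 ≈ 0.43336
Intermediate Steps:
P = 33 (P = -(-126 + 93) = -1*(-33) = 33)
-176731/(-407687) + P/(-237737) = -176731/(-407687) + 33/(-237737) = -176731*(-1/407687) + 33*(-1/237737) = 176731/407687 - 33/237737 = 42002044076/96922284319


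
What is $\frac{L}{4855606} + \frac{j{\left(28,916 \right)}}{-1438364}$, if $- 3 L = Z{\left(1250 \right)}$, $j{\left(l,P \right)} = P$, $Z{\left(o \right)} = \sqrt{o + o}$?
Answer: $- \frac{1676890436}{2619048325719} \approx -0.00064027$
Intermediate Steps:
$Z{\left(o \right)} = \sqrt{2} \sqrt{o}$ ($Z{\left(o \right)} = \sqrt{2 o} = \sqrt{2} \sqrt{o}$)
$L = - \frac{50}{3}$ ($L = - \frac{\sqrt{2} \sqrt{1250}}{3} = - \frac{\sqrt{2} \cdot 25 \sqrt{2}}{3} = \left(- \frac{1}{3}\right) 50 = - \frac{50}{3} \approx -16.667$)
$\frac{L}{4855606} + \frac{j{\left(28,916 \right)}}{-1438364} = - \frac{50}{3 \cdot 4855606} + \frac{916}{-1438364} = \left(- \frac{50}{3}\right) \frac{1}{4855606} + 916 \left(- \frac{1}{1438364}\right) = - \frac{25}{7283409} - \frac{229}{359591} = - \frac{1676890436}{2619048325719}$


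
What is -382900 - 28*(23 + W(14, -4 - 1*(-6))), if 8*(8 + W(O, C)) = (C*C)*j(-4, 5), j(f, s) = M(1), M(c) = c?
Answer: -383334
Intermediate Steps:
j(f, s) = 1
W(O, C) = -8 + C²/8 (W(O, C) = -8 + ((C*C)*1)/8 = -8 + (C²*1)/8 = -8 + C²/8)
-382900 - 28*(23 + W(14, -4 - 1*(-6))) = -382900 - 28*(23 + (-8 + (-4 - 1*(-6))²/8)) = -382900 - 28*(23 + (-8 + (-4 + 6)²/8)) = -382900 - 28*(23 + (-8 + (⅛)*2²)) = -382900 - 28*(23 + (-8 + (⅛)*4)) = -382900 - 28*(23 + (-8 + ½)) = -382900 - 28*(23 - 15/2) = -382900 - 28*31/2 = -382900 - 434 = -383334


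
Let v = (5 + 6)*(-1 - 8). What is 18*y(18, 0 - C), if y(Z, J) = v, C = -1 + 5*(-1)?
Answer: -1782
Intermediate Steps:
C = -6 (C = -1 - 5 = -6)
v = -99 (v = 11*(-9) = -99)
y(Z, J) = -99
18*y(18, 0 - C) = 18*(-99) = -1782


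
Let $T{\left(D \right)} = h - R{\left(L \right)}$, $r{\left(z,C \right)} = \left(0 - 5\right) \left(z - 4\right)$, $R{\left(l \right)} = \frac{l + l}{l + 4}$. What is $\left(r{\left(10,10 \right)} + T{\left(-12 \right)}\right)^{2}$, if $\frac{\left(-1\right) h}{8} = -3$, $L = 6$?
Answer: $\frac{1296}{25} \approx 51.84$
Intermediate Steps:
$R{\left(l \right)} = \frac{2 l}{4 + l}$
$h = 24$ ($h = \left(-8\right) \left(-3\right) = 24$)
$r{\left(z,C \right)} = 20 - 5 z$ ($r{\left(z,C \right)} = - 5 \left(-4 + z\right) = 20 - 5 z$)
$T{\left(D \right)} = \frac{114}{5}$ ($T{\left(D \right)} = 24 - 2 \cdot 6 \frac{1}{4 + 6} = 24 - 2 \cdot 6 \cdot \frac{1}{10} = 24 - \frac{6}{5} = \frac{114}{5}$)
$\left(r{\left(10,10 \right)} + T{\left(-12 \right)}\right)^{2} = \left(\left(20 - 50\right) + \frac{114}{5}\right)^{2} = \left(-30 + \frac{114}{5}\right)^{2} = \left(- \frac{36}{5}\right)^{2} = \frac{1296}{25}$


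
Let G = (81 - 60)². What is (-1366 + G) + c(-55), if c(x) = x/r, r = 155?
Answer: -28686/31 ≈ -925.35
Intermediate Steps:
c(x) = x/155
G = 441 (G = 21² = 441)
(-1366 + G) + c(-55) = (-1366 + 441) + (1/155)*(-55) = -925 - 11/31 = -28686/31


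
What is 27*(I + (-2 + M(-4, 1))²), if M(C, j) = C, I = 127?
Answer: 4401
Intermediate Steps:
27*(I + (-2 + M(-4, 1))²) = 27*(127 + (-2 - 4)²) = 27*(127 + (-6)²) = 27*(127 + 36) = 27*163 = 4401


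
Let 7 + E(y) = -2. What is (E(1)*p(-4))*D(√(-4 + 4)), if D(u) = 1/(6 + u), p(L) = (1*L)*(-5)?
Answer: -30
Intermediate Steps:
E(y) = -9 (E(y) = -7 - 2 = -9)
p(L) = -5*L (p(L) = L*(-5) = -5*L)
(E(1)*p(-4))*D(√(-4 + 4)) = (-(-45)*(-4))/(6 + √(-4 + 4)) = (-9*20)/(6 + √0) = -180/(6 + 0) = -180/6 = -180*⅙ = -30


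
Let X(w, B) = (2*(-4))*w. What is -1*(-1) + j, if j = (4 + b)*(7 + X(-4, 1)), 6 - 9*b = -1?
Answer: 562/3 ≈ 187.33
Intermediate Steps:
X(w, B) = -8*w
b = 7/9 (b = ⅔ - ⅑*(-1) = ⅔ + ⅑ = 7/9 ≈ 0.77778)
j = 559/3 (j = (4 + 7/9)*(7 - 8*(-4)) = 43*(7 + 32)/9 = (43/9)*39 = 559/3 ≈ 186.33)
-1*(-1) + j = -1*(-1) + 559/3 = 1 + 559/3 = 562/3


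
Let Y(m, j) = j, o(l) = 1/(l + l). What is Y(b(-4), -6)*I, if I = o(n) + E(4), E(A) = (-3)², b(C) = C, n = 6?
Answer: -109/2 ≈ -54.500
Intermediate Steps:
E(A) = 9
o(l) = 1/(2*l)
I = 109/12 (I = (½)/6 + 9 = (½)*(⅙) + 9 = 1/12 + 9 = 109/12 ≈ 9.0833)
Y(b(-4), -6)*I = -6*109/12 = -109/2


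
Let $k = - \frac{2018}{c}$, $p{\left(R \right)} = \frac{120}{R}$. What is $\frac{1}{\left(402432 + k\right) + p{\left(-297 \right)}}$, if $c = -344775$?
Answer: $\frac{11377575}{4578695731994} \approx 2.4849 \cdot 10^{-6}$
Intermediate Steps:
$k = \frac{2018}{344775}$ ($k = - \frac{2018}{-344775} = \left(-2018\right) \left(- \frac{1}{344775}\right) = \frac{2018}{344775} \approx 0.0058531$)
$\frac{1}{\left(402432 + k\right) + p{\left(-297 \right)}} = \frac{1}{\left(402432 + \frac{2018}{344775}\right) + \frac{120}{-297}} = \frac{1}{\frac{138748494818}{344775} + 120 \left(- \frac{1}{297}\right)} = \frac{1}{\frac{138748494818}{344775} - \frac{40}{99}} = \frac{1}{\frac{4578695731994}{11377575}} = \frac{11377575}{4578695731994}$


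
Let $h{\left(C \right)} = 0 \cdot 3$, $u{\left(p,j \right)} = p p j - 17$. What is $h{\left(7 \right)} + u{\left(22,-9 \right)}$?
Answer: $-4373$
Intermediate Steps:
$u{\left(p,j \right)} = -17 + j p^{2}$ ($u{\left(p,j \right)} = p^{2} j - 17 = j p^{2} - 17 = -17 + j p^{2}$)
$h{\left(C \right)} = 0$
$h{\left(7 \right)} + u{\left(22,-9 \right)} = 0 - \left(17 + 9 \cdot 22^{2}\right) = 0 - 4373 = -4373$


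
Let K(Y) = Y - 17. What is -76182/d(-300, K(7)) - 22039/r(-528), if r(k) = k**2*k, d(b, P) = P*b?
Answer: -467240344261/18399744000 ≈ -25.394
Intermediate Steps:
K(Y) = -17 + Y
r(k) = k**3
-76182/d(-300, K(7)) - 22039/r(-528) = -76182*(-1/(300*(-17 + 7))) - 22039/((-528)**3) = -76182/((-10*(-300))) - 22039/(-147197952) = -76182/3000 - 22039*(-1/147197952) = -76182*1/3000 + 22039/147197952 = -12697/500 + 22039/147197952 = -467240344261/18399744000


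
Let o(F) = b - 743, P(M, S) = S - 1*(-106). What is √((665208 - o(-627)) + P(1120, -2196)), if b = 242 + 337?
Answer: 3*√73698 ≈ 814.42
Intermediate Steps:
P(M, S) = 106 + S (P(M, S) = S + 106 = 106 + S)
b = 579
o(F) = -164 (o(F) = 579 - 743 = -164)
√((665208 - o(-627)) + P(1120, -2196)) = √((665208 - 1*(-164)) + (106 - 2196)) = √((665208 + 164) - 2090) = √(665372 - 2090) = √663282 = 3*√73698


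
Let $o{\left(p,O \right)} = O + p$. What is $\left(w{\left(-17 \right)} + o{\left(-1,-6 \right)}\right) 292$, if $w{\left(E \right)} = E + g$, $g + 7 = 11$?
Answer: $-5840$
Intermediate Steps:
$g = 4$ ($g = -7 + 11 = 4$)
$w{\left(E \right)} = 4 + E$ ($w{\left(E \right)} = E + 4 = 4 + E$)
$\left(w{\left(-17 \right)} + o{\left(-1,-6 \right)}\right) 292 = \left(\left(4 - 17\right) - 7\right) 292 = \left(-13 - 7\right) 292 = \left(-20\right) 292 = -5840$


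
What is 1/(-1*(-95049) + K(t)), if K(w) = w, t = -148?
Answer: 1/94901 ≈ 1.0537e-5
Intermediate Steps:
1/(-1*(-95049) + K(t)) = 1/(-1*(-95049) - 148) = 1/(95049 - 148) = 1/94901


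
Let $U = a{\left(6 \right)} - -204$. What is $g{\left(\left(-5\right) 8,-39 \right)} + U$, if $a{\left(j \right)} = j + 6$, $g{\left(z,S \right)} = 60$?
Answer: $276$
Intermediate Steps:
$a{\left(j \right)} = 6 + j$
$U = 216$ ($U = \left(6 + 6\right) - -204 = 12 + 204 = 216$)
$g{\left(\left(-5\right) 8,-39 \right)} + U = 60 + 216 = 276$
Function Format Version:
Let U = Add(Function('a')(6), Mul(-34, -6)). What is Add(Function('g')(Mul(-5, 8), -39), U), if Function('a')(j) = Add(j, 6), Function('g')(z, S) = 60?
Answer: 276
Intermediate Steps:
Function('a')(j) = Add(6, j)
U = 216 (U = Add(Add(6, 6), Mul(-34, -6)) = Add(12, 204) = 216)
Add(Function('g')(Mul(-5, 8), -39), U) = Add(60, 216) = 276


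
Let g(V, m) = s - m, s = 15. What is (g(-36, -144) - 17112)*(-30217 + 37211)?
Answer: -118569282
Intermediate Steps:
g(V, m) = 15 - m
(g(-36, -144) - 17112)*(-30217 + 37211) = ((15 - 1*(-144)) - 17112)*(-30217 + 37211) = ((15 + 144) - 17112)*6994 = (159 - 17112)*6994 = -16953*6994 = -118569282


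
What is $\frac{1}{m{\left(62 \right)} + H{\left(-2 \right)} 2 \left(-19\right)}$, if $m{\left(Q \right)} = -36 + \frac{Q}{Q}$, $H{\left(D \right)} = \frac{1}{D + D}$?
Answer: $- \frac{2}{51} \approx -0.039216$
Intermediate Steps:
$H{\left(D \right)} = \frac{1}{2 D}$
$m{\left(Q \right)} = -35$ ($m{\left(Q \right)} = -36 + 1 = -35$)
$\frac{1}{m{\left(62 \right)} + H{\left(-2 \right)} 2 \left(-19\right)} = \frac{1}{-35 + \frac{1}{2 \left(-2\right)} 2 \left(-19\right)} = \frac{1}{-35 + \frac{1}{2} \left(- \frac{1}{2}\right) 2 \left(-19\right)} = \frac{1}{-35 + \left(- \frac{1}{4}\right) 2 \left(-19\right)} = \frac{1}{-35 - - \frac{19}{2}} = \frac{1}{-35 + \frac{19}{2}} = \frac{1}{- \frac{51}{2}} = - \frac{2}{51}$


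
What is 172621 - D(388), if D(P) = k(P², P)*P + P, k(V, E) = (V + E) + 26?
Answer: -58399471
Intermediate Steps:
k(V, E) = 26 + E + V (k(V, E) = (E + V) + 26 = 26 + E + V)
D(P) = P + P*(26 + P + P²) (D(P) = (26 + P + P²)*P + P = P*(26 + P + P²) + P = P + P*(26 + P + P²))
172621 - D(388) = 172621 - 388*(27 + 388 + 388²) = 172621 - 388*(27 + 388 + 150544) = 172621 - 388*150959 = 172621 - 1*58572092 = 172621 - 58572092 = -58399471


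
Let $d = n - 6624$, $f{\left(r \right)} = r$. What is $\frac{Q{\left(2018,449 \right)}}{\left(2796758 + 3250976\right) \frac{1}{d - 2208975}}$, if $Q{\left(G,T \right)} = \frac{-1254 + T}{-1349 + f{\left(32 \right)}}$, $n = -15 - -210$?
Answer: $- \frac{42461910}{189639659} \approx -0.22391$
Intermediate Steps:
$n = 195$ ($n = -15 + 210 = 195$)
$d = -6429$ ($d = 195 - 6624 = -6429$)
$Q{\left(G,T \right)} = \frac{418}{439} - \frac{T}{1317}$ ($Q{\left(G,T \right)} = \frac{-1254 + T}{-1349 + 32} = \frac{-1254 + T}{-1317} = \left(-1254 + T\right) \left(- \frac{1}{1317}\right) = \frac{418}{439} - \frac{T}{1317}$)
$\frac{Q{\left(2018,449 \right)}}{\left(2796758 + 3250976\right) \frac{1}{d - 2208975}} = \frac{\frac{418}{439} - \frac{449}{1317}}{\left(2796758 + 3250976\right) \frac{1}{-6429 - 2208975}} = \frac{\frac{418}{439} - \frac{449}{1317}}{6047734 \frac{1}{-2215404}} = \frac{805}{1317 \cdot 6047734 \left(- \frac{1}{2215404}\right)} = \frac{805}{1317 \left(- \frac{3023867}{1107702}\right)} = \frac{805}{1317} \left(- \frac{1107702}{3023867}\right) = - \frac{42461910}{189639659}$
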